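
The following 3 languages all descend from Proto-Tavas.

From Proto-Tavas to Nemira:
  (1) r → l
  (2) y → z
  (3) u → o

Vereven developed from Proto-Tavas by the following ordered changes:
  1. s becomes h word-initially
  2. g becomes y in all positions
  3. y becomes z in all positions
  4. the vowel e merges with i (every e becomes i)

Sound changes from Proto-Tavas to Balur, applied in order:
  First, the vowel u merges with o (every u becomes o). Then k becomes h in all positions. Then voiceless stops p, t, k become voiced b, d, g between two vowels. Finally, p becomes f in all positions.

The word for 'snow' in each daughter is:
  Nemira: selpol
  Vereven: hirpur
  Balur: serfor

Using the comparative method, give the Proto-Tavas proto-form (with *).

*serpur

Position 1: Nemira has s, Vereven has h, Balur has s. Nemira preserves s here (none of its changes turn any other segment into s), so the proto-segment is *s.
Position 2: Nemira has e, Vereven has i, Balur has e. Nemira preserves e here (none of its changes turn any other segment into e), so the proto-segment is *e.
Verify the candidate proto-form against each daughter:
Nemira: *serpur > selpul > selpol  (by unconditioned shift, vowel merger)
Vereven: start from *serpur.
  rule 1 (debuccalisation): serpur → herpur
  rule 2: no change — herpur
  rule 3: no change — herpur
  rule 4 (vowel merger): herpur → hirpur
  ⇒ Vereven hirpur
Balur: *serpur
  serpur → serpor   [vowel merger]
  serpor (rule 2 does not apply)
  serpor (rule 3 does not apply)
  serpor → serfor   [unconditioned shift]
  giving Balur serfor.
*serpur is the unique common source.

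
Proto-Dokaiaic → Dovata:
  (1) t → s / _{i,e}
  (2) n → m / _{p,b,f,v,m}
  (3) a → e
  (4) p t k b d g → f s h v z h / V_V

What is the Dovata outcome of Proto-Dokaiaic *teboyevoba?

Dovata: *teboyevoba > seboyevoba > seboyevobe > sevoyevove  (by palatalisation, vowel merger, intervocalic lenition)

sevoyevove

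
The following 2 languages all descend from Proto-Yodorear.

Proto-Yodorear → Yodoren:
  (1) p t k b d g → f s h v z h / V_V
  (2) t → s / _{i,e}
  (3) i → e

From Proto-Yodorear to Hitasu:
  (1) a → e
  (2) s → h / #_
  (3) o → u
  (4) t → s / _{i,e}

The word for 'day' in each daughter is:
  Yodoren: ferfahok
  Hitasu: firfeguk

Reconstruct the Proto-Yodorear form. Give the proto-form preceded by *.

Position 7: Yodoren has o, Hitasu has u. Yodoren preserves o here (none of its changes turn any other segment into o), so the proto-segment is *o.
Position 5: Yodoren has a, Hitasu has e. Yodoren preserves a here (none of its changes turn any other segment into a), so the proto-segment is *a.
Verify the candidate proto-form against each daughter:
Yodoren: start from *firfagok.
  rule 1 (intervocalic lenition): firfagok → firfahok
  rule 2: no change — firfahok
  rule 3 (vowel merger): firfahok → ferfahok
  ⇒ Yodoren ferfahok
Hitasu: *firfagok
  firfagok → firfegok   [vowel merger]
  firfegok (rule 2 does not apply)
  firfegok → firfeguk   [vowel merger]
  firfeguk (rule 4 does not apply)
  giving Hitasu firfeguk.
Only *firfagok yields all of Yodoren ferfahok, Hitasu firfeguk.

*firfagok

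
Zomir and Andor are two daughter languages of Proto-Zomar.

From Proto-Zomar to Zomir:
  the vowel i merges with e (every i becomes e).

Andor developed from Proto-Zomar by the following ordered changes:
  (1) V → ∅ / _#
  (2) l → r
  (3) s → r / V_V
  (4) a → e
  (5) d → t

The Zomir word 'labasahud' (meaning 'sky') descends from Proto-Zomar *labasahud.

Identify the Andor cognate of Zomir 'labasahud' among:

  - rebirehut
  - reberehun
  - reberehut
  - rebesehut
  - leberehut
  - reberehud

Andor: start from *labasahud.
  rule 1: no change — labasahud
  rule 2 (unconditioned shift): labasahud → rabasahud
  rule 3 (rhotacism): rabasahud → rabarahud
  rule 4 (vowel merger): rabarahud → reberehud
  rule 5 (unconditioned shift): reberehud → reberehut
  ⇒ Andor reberehut
Only 'reberehut' matches the regular Andor development of *labasahud.

reberehut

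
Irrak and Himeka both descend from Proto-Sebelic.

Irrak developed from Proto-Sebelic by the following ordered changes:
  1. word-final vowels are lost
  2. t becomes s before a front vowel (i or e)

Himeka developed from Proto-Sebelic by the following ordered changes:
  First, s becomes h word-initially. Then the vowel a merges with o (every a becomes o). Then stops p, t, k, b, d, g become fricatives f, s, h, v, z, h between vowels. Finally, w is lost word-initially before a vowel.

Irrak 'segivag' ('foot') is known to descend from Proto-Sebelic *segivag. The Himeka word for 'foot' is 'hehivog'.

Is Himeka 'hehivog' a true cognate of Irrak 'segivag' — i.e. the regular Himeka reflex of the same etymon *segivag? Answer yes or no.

Derive the expected Himeka reflex of *segivag:
Himeka: start from *segivag.
  rule 1 (debuccalisation): segivag → hegivag
  rule 2 (vowel merger): hegivag → hegivog
  rule 3 (intervocalic lenition): hegivog → hehivog
  rule 4: no change — hehivog
  ⇒ Himeka hehivog
Himeka 'hehivog' matches the regular reflex exactly, so the pair is cognate.

yes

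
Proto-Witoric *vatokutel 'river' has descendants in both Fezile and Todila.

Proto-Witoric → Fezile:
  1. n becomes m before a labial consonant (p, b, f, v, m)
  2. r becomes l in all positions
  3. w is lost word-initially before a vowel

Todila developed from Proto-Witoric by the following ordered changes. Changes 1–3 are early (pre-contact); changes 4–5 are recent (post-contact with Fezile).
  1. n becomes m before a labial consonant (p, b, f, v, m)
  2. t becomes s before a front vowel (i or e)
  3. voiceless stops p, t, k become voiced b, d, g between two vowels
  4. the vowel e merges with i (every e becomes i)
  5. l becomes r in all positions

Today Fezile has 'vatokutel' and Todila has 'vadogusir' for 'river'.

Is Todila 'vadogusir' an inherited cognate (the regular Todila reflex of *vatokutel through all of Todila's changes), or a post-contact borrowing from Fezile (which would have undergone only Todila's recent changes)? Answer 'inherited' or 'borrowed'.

If inherited, *vatokutel would pass through all of Todila's changes:
Todila: start from *vatokutel.
  rule 1: no change — vatokutel
  rule 2 (palatalisation): vatokutel → vatokusel
  rule 3 (intervocalic voicing): vatokusel → vadogusel
  rule 4 (vowel merger): vadogusel → vadogusil
  rule 5 (unconditioned shift): vadogusil → vadogusir
  ⇒ Todila vadogusir
If borrowed from Fezile 'vatokutel' after the early changes, it would undergo only the recent ones:
  rule 4 (vowel merger): vatokutel → vatokutil
  rule 5 (unconditioned shift): vatokutil → vatokutir
  ⇒ as a loan: vatokutir
Todila 'vadogusir' matches the inherited outcome exactly, so it is an inherited cognate, not a loan.

inherited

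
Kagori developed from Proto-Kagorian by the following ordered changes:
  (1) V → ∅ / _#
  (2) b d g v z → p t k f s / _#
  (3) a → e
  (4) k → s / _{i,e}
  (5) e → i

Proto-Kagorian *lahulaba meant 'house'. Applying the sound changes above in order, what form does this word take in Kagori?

lihulip

Kagori: *lahulaba
  lahulaba → lahulab   [apocope]
  lahulab → lahulap   [final devoicing]
  lahulap → lehulep   [vowel merger]
  lehulep (rule 4 does not apply)
  lehulep → lihulip   [vowel merger]
  giving Kagori lihulip.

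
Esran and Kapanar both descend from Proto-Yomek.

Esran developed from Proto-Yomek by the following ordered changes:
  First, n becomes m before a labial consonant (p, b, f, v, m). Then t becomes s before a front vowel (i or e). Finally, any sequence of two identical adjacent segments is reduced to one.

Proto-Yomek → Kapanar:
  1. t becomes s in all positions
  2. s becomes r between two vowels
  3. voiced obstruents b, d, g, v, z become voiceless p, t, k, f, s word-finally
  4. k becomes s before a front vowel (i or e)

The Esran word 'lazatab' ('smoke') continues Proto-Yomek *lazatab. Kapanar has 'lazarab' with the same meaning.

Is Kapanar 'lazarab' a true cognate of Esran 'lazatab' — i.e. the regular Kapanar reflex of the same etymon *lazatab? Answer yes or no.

Derive the expected Kapanar reflex of *lazatab:
Kapanar: start from *lazatab.
  rule 1 (unconditioned shift): lazatab → lazasab
  rule 2 (rhotacism): lazasab → lazarab
  rule 3 (final devoicing): lazarab → lazarap
  rule 4: no change — lazarap
  ⇒ Kapanar lazarap
The regular Kapanar reflex would be 'lazarap', but the attested form is 'lazarab'. The correspondence is irregular, so they are not cognates (the Kapanar form has a different source).

no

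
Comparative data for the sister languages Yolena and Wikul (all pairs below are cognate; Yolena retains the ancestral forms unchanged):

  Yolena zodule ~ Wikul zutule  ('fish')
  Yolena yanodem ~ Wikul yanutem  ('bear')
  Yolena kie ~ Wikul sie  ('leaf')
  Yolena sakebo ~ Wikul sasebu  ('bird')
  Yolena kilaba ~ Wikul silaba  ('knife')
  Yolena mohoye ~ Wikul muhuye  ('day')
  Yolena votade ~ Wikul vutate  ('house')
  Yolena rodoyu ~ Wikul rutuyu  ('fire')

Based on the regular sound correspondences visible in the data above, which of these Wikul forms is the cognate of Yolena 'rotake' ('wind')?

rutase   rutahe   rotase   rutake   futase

rutase

zodule ~ zutule, yanodem ~ yanutem — Yolena o corresponds to Wikul u after a consonant, before a consonant other than r, m, n, p, b, f, v.
sakebo ~ sasebu — Yolena k corresponds to Wikul s between vowels (before a front vowel).
Applying these to Yolena 'rotake':
  rotake → rutake   (o→u after a consonant, before a consonant other than r, m, n, p, b, f, v)
  rutake → rutase   (k→s between vowels (before a front vowel))
So the Wikul cognate is 'rutase'.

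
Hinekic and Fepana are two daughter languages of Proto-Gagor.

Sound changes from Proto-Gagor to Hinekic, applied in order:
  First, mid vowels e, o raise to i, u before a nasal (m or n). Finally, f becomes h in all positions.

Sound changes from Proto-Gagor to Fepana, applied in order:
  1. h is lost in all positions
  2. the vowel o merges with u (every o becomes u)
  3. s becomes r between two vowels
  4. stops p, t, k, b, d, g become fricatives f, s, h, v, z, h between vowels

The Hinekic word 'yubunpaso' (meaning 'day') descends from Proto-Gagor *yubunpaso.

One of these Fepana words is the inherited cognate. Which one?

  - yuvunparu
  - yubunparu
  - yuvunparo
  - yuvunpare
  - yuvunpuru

Fepana: *yubunpaso
  yubunpaso (rule 1 does not apply)
  yubunpaso → yubunpasu   [vowel merger]
  yubunpasu → yubunparu   [rhotacism]
  yubunparu → yuvunparu   [intervocalic lenition]
  giving Fepana yuvunparu.
The other candidates each miss or misapply at least one Fepana change.

yuvunparu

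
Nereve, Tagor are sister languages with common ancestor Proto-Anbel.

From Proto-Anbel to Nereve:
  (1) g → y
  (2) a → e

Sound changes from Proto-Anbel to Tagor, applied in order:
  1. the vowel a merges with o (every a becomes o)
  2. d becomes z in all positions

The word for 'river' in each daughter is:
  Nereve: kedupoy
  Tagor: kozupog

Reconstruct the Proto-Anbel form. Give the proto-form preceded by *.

*kadupog

Position 2: Nereve has e, Tagor has o. Taking the neighbouring segments as reconstructed: Nereve e could go back to *a or *e; Tagor o could go back to *a or *o — the one source consistent with every daughter is *a.
Position 7: Nereve has y, Tagor has g. Tagor preserves g here (none of its changes turn any other segment into g), so the proto-segment is *g.
Continuing position by position gives *kadupog; check it forward:
Nereve: start from *kadupog.
  rule 1 (unconditioned shift): kadupog → kadupoy
  rule 2 (vowel merger): kadupoy → kedupoy
  ⇒ Nereve kedupoy
Tagor: *kadupog > kodupog > kozupog  (by vowel merger, unconditioned shift)
Only *kadupog yields all of Nereve kedupoy, Tagor kozupog.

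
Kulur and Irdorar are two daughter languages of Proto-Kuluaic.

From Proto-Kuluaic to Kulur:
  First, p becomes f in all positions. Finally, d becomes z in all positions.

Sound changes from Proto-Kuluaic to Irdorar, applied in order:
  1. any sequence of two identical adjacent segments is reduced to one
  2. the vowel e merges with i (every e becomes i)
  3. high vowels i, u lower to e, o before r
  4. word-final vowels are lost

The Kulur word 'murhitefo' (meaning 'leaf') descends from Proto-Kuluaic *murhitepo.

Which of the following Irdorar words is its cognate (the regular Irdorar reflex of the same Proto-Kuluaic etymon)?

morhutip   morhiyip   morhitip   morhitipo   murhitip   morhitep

morhitip

Irdorar: *murhitepo
  murhitepo (rule 1 does not apply)
  murhitepo → murhitipo   [vowel merger]
  murhitipo → morhitipo   [pre-rhotic lowering]
  morhitipo → morhitip   [apocope]
  giving Irdorar morhitip.
Among the options, 'morhitip' alone shows every Irdorar change applied in order.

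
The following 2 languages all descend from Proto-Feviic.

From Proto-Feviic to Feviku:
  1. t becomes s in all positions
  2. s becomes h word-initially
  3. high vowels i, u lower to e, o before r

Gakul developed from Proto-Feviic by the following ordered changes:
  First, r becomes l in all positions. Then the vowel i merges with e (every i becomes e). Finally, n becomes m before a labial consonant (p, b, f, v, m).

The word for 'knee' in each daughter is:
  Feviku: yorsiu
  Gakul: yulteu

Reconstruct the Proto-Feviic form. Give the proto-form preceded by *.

*yurtiu

Position 3: Feviku has r, Gakul has l. Feviku preserves r here (none of its changes turn any other segment into r), so the proto-segment is *r.
Position 5: Feviku has i, Gakul has e. Feviku preserves i here (none of its changes turn any other segment into i), so the proto-segment is *i.
Position 2: Feviku has o, Gakul has u. Gakul preserves u here (none of its changes turn any other segment into u), so the proto-segment is *u.
This points to *yurtiu. Verify forward in each daughter:
Feviku: start from *yurtiu.
  rule 1 (unconditioned shift): yurtiu → yursiu
  rule 2: no change — yursiu
  rule 3 (pre-rhotic lowering): yursiu → yorsiu
  ⇒ Feviku yorsiu
Gakul: *yurtiu
  yurtiu → yultiu   [unconditioned shift]
  yultiu → yulteu   [vowel merger]
  yulteu (rule 3 does not apply)
  giving Gakul yulteu.
Only *yurtiu yields all of Feviku yorsiu, Gakul yulteu.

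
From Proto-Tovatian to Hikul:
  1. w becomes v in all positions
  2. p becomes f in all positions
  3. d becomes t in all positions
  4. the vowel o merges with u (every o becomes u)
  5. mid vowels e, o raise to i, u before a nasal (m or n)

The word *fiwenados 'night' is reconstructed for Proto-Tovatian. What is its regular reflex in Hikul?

fivinatus

Hikul: *fiwenados > fivenados > fivenatos > fivenatus > fivinatus  (by unconditioned shift, unconditioned shift, vowel merger, pre-nasal raising)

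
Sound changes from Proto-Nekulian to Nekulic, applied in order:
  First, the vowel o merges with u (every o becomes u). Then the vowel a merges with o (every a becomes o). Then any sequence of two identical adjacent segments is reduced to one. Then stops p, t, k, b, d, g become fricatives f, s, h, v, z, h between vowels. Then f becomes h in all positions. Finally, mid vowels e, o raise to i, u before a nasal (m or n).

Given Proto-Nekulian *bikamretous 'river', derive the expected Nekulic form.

bihumresus

Nekulic: *bikamretous
  bikamretous → bikamretuus   [vowel merger]
  bikamretuus → bikomretuus   [vowel merger]
  bikomretuus → bikomretus   [degemination]
  bikomretus → bihomresus   [intervocalic lenition]
  bihomresus (rule 5 does not apply)
  bihomresus → bihumresus   [pre-nasal raising]
  giving Nekulic bihumresus.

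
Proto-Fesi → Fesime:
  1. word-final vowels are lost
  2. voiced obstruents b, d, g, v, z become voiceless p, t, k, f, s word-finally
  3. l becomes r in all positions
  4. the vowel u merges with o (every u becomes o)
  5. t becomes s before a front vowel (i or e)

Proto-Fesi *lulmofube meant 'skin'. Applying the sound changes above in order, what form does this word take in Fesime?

rormofop

Fesime: *lulmofube > lulmofub > lulmofup > rurmofup > rormofop  (by apocope, final devoicing, unconditioned shift, vowel merger)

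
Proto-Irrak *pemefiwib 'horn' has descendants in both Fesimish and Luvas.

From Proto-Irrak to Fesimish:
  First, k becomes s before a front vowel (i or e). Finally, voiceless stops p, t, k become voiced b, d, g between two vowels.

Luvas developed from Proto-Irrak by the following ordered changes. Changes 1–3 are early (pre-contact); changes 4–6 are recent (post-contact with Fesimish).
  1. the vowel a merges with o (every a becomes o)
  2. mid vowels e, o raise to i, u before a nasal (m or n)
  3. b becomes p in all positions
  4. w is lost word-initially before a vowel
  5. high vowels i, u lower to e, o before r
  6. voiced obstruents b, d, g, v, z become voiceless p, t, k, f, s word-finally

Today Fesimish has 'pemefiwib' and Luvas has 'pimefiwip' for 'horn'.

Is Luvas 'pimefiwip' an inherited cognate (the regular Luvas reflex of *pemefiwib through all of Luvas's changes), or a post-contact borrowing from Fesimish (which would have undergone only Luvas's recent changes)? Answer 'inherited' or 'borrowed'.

If inherited, *pemefiwib would pass through all of Luvas's changes:
Luvas: *pemefiwib
  pemefiwib (rule 1 does not apply)
  pemefiwib → pimefiwib   [pre-nasal raising]
  pimefiwib → pimefiwip   [unconditioned shift]
  pimefiwip (rule 4 does not apply)
  pimefiwip (rule 5 does not apply)
  pimefiwip (rule 6 does not apply)
  giving Luvas pimefiwip.
If borrowed from Fesimish 'pemefiwib' after the early changes, it would undergo only the recent ones:
  rule 4 (glide loss): no change (pemefiwib)
  rule 5 (pre-rhotic lowering): no change (pemefiwib)
  rule 6 (final devoicing): pemefiwib → pemefiwip
  ⇒ as a loan: pemefiwip
Luvas 'pimefiwip' matches the inherited outcome exactly, so it is an inherited cognate, not a loan.

inherited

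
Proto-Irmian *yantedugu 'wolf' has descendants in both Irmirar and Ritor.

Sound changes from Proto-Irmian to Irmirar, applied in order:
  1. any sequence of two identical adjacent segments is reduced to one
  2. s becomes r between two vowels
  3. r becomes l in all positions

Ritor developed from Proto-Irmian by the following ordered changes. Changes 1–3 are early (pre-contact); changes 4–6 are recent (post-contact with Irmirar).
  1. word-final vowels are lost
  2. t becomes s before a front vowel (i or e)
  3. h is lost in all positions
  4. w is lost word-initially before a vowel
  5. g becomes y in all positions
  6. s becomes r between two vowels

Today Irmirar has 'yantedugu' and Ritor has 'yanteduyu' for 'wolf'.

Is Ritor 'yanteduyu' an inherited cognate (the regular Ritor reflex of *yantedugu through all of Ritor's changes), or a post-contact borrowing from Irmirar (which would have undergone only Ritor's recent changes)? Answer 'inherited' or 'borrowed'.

If inherited, *yantedugu would pass through all of Ritor's changes:
Ritor: *yantedugu
  yantedugu → yantedug   [apocope]
  yantedug → yansedug   [palatalisation]
  yansedug (rule 3 does not apply)
  yansedug (rule 4 does not apply)
  yansedug → yanseduy   [unconditioned shift]
  yanseduy (rule 6 does not apply)
  giving Ritor yanseduy.
If borrowed from Irmirar 'yantedugu' after the early changes, it would undergo only the recent ones:
  rule 4 (glide loss): no change (yantedugu)
  rule 5 (unconditioned shift): yantedugu → yanteduyu
  rule 6 (rhotacism): no change (yanteduyu)
  ⇒ as a loan: yanteduyu
Ritor 'yanteduyu' matches the loan outcome 'yanteduyu', not the inherited 'yanseduy' — it skipped the early Ritor changes, so it was borrowed from Irmirar.

borrowed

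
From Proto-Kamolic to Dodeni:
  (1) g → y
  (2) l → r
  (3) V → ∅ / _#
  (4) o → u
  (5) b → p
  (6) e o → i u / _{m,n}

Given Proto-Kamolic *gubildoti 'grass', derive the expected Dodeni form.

yupirdut

Dodeni: *gubildoti
  gubildoti → yubildoti   [unconditioned shift]
  yubildoti → yubirdoti   [unconditioned shift]
  yubirdoti → yubirdot   [apocope]
  yubirdot → yubirdut   [vowel merger]
  yubirdut → yupirdut   [unconditioned shift]
  yupirdut (rule 6 does not apply)
  giving Dodeni yupirdut.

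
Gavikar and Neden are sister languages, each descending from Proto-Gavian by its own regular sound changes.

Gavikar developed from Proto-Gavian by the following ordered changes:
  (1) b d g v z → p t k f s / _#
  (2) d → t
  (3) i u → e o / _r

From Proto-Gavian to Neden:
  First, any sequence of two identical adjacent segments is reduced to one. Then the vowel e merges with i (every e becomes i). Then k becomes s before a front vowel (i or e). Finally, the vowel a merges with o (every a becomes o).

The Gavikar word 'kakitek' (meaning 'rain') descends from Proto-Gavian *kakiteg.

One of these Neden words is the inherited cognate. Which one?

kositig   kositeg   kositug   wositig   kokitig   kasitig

Neden: *kakiteg > kakitig > kasitig > kositig  (by vowel merger, palatalisation, vowel merger)

kositig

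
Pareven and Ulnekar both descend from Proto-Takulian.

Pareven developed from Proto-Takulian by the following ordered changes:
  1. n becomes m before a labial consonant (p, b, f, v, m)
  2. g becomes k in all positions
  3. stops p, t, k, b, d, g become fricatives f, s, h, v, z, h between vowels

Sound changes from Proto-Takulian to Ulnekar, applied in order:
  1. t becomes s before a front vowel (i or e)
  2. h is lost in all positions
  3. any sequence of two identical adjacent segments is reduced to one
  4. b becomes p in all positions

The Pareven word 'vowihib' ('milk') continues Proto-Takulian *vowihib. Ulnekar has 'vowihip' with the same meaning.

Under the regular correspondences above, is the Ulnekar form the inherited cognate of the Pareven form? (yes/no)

no

Derive the expected Ulnekar reflex of *vowihib:
Ulnekar: *vowihib > vowiib > vowib > vowip  (by h-loss, degemination, unconditioned shift)
The regular Ulnekar reflex would be 'vowip', but the attested form is 'vowihip'. The correspondence is irregular, so they are not cognates (the Ulnekar form has a different source).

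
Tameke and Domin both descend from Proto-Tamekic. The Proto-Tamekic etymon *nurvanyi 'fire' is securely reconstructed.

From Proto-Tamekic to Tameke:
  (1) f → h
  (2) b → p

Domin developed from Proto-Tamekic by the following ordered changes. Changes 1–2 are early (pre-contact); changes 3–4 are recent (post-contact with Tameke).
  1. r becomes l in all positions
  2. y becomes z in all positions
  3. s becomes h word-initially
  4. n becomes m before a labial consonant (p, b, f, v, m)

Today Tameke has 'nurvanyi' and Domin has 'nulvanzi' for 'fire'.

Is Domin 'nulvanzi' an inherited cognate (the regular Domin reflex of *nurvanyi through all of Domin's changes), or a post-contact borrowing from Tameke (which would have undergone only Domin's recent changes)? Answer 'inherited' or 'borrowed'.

If inherited, *nurvanyi would pass through all of Domin's changes:
Domin: *nurvanyi > nulvanyi > nulvanzi  (by unconditioned shift, unconditioned shift)
If borrowed from Tameke 'nurvanyi' after the early changes, it would undergo only the recent ones:
  rule 3 (debuccalisation): no change (nurvanyi)
  rule 4 (nasal place assimilation): no change (nurvanyi)
  ⇒ as a loan: nurvanyi
Domin 'nulvanzi' matches the inherited outcome exactly, so it is an inherited cognate, not a loan.

inherited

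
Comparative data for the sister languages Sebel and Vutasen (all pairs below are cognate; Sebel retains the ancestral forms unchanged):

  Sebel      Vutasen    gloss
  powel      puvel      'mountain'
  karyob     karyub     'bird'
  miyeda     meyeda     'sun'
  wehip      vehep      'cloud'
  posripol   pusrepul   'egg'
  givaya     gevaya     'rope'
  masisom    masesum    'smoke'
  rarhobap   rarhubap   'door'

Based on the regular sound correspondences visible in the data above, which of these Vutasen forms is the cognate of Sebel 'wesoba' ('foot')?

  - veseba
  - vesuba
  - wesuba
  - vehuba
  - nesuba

vesuba

wehip ~ vehep — Sebel w corresponds to Vutasen v word-initially before a front vowel.
karyob ~ karyub, rarhobap ~ rarhubap — Sebel o corresponds to Vutasen u after a consonant, before a labial obstruent.
Applying these to Sebel 'wesoba':
  wesoba → vesoba   (w→v word-initially before a front vowel)
  vesoba → vesuba   (o→u after a consonant, before a labial obstruent)
So the Vutasen cognate is 'vesuba'.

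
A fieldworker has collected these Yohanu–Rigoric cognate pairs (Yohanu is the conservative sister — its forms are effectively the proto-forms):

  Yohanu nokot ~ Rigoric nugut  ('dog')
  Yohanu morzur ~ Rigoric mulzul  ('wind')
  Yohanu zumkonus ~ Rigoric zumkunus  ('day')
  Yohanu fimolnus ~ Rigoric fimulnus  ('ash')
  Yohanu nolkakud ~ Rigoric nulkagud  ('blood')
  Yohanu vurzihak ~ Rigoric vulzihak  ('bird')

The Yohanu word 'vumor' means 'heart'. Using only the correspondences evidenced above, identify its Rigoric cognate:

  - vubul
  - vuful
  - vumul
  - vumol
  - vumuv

morzur ~ mulzul — Yohanu o corresponds to Rigoric u after a consonant, before r.
morzur ~ mulzul — Yohanu r corresponds to Rigoric l word-finally.
Applying these to Yohanu 'vumor':
  vumor → vumur   (o→u after a consonant, before r)
  vumur → vumul   (r→l word-finally)
So the Rigoric cognate is 'vumul'.

vumul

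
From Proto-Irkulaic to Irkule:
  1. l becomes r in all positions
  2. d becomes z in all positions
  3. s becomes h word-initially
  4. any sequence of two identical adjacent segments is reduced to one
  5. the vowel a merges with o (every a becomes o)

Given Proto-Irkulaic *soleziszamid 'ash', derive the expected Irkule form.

Irkule: *soleziszamid
  soleziszamid → soreziszamid   [unconditioned shift]
  soreziszamid → soreziszamiz   [unconditioned shift]
  soreziszamiz → horeziszamiz   [debuccalisation]
  horeziszamiz (rule 4 does not apply)
  horeziszamiz → horeziszomiz   [vowel merger]
  giving Irkule horeziszomiz.

horeziszomiz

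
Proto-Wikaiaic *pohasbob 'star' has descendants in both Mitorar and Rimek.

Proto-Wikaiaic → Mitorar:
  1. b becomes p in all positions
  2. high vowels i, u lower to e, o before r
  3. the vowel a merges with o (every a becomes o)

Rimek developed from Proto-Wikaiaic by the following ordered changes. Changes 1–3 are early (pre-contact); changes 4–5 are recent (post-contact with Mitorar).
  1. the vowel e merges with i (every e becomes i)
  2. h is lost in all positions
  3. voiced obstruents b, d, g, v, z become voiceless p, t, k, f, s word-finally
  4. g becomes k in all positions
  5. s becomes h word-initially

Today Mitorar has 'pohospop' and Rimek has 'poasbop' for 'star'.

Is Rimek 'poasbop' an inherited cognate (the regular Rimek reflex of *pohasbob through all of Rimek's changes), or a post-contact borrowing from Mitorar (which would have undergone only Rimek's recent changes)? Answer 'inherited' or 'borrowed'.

inherited

If inherited, *pohasbob would pass through all of Rimek's changes:
Rimek: *pohasbob
  pohasbob (rule 1 does not apply)
  pohasbob → poasbob   [h-loss]
  poasbob → poasbop   [final devoicing]
  poasbop (rule 4 does not apply)
  poasbop (rule 5 does not apply)
  giving Rimek poasbop.
If borrowed from Mitorar 'pohospop' after the early changes, it would undergo only the recent ones:
  rule 4 (unconditioned shift): no change (pohospop)
  rule 5 (debuccalisation): no change (pohospop)
  ⇒ as a loan: pohospop
Rimek 'poasbop' matches the inherited outcome exactly, so it is an inherited cognate, not a loan.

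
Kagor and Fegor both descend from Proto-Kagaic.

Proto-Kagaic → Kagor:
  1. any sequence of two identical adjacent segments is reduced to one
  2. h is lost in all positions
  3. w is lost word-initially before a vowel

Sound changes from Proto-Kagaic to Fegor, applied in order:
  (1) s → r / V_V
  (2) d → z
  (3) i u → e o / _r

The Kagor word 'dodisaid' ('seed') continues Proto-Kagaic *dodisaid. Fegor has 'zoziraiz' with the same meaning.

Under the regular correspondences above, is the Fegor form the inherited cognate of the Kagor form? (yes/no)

Derive the expected Fegor reflex of *dodisaid:
Fegor: *dodisaid > dodiraid > zoziraiz > zozeraiz  (by rhotacism, unconditioned shift, pre-rhotic lowering)
The regular Fegor reflex would be 'zozeraiz', but the attested form is 'zoziraiz'. The correspondence is irregular, so they are not cognates (the Fegor form has a different source).

no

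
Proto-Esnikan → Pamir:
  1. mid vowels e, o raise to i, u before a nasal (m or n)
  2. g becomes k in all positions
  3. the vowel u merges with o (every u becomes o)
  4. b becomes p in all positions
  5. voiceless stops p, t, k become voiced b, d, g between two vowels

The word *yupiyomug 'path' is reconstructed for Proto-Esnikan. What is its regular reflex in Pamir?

Pamir: start from *yupiyomug.
  rule 1 (pre-nasal raising): yupiyomug → yupiyumug
  rule 2 (unconditioned shift): yupiyumug → yupiyumuk
  rule 3 (vowel merger): yupiyumuk → yopiyomok
  rule 4: no change — yopiyomok
  rule 5 (intervocalic voicing): yopiyomok → yobiyomok
  ⇒ Pamir yobiyomok

yobiyomok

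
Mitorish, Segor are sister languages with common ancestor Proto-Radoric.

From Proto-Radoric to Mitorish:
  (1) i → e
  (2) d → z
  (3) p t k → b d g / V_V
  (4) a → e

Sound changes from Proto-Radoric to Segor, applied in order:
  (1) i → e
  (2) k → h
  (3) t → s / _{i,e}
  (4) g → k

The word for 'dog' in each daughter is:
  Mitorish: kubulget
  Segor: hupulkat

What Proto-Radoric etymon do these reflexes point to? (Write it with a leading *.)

*kupulgat

Position 7: Mitorish has e, Segor has a. Segor preserves a here (none of its changes turn any other segment into a), so the proto-segment is *a.
Position 3: Mitorish has b, Segor has p. Segor preserves p here (none of its changes turn any other segment into p), so the proto-segment is *p.
Position 1: Mitorish has k, Segor has h. Mitorish preserves k here (none of its changes turn any other segment into k), so the proto-segment is *k.
Verify the candidate proto-form against each daughter:
Mitorish: *kupulgat > kubulgat > kubulget  (by intervocalic voicing, vowel merger)
Segor: *kupulgat > hupulgat > hupulkat  (by unconditioned shift, unconditioned shift)
Only *kupulgat yields all of Mitorish kubulget, Segor hupulkat.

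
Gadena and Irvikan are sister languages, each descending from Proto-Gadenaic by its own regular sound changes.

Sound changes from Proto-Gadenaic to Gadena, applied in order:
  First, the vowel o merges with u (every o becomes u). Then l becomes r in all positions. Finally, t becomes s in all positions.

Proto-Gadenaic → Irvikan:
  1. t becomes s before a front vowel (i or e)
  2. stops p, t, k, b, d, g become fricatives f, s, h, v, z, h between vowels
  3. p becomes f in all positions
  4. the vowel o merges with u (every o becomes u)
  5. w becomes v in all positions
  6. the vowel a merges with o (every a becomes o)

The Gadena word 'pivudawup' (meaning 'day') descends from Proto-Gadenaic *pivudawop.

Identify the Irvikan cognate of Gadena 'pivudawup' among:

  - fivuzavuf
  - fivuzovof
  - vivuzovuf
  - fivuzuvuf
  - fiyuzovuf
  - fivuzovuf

fivuzovuf

Irvikan: *pivudawop
  pivudawop (rule 1 does not apply)
  pivudawop → pivuzawop   [intervocalic lenition]
  pivuzawop → fivuzawof   [unconditioned shift]
  fivuzawof → fivuzawuf   [vowel merger]
  fivuzawuf → fivuzavuf   [unconditioned shift]
  fivuzavuf → fivuzovuf   [vowel merger]
  giving Irvikan fivuzovuf.
Among the options, 'fivuzovuf' alone shows every Irvikan change applied in order.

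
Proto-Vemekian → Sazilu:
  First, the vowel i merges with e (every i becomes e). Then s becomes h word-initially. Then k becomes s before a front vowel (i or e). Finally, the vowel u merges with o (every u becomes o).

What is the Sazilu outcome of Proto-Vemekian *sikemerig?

hesemereg

Sazilu: start from *sikemerig.
  rule 1 (vowel merger): sikemerig → sekemereg
  rule 2 (debuccalisation): sekemereg → hekemereg
  rule 3 (palatalisation): hekemereg → hesemereg
  rule 4: no change — hesemereg
  ⇒ Sazilu hesemereg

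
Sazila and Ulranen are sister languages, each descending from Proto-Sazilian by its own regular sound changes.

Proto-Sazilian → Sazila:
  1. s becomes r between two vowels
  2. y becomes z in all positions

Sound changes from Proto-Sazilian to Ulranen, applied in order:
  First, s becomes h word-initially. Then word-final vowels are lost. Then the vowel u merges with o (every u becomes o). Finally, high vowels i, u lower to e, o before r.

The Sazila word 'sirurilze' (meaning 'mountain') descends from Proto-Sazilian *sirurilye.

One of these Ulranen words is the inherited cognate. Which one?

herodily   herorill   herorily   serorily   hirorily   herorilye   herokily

Ulranen: *sirurilye > hirurilye > hirurily > hirorily > herorily  (by debuccalisation, apocope, vowel merger, pre-rhotic lowering)
Only 'herorily' matches the regular Ulranen development of *sirurilye.

herorily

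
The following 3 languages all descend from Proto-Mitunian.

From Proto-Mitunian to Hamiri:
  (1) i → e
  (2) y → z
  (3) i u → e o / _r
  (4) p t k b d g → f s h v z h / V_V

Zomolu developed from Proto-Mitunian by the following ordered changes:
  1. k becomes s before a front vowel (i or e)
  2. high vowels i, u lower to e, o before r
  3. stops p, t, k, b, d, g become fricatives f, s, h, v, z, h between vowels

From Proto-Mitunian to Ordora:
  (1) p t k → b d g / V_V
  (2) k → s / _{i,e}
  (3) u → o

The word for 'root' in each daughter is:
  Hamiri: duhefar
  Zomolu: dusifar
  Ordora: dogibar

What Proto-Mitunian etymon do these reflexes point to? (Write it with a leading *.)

Position 5: Hamiri has f, Zomolu has f, Ordora has b. Taking the neighbouring segments as reconstructed: Hamiri f could go back to *p or *f; Zomolu f could go back to *p or *f; Ordora b could go back to *p or *b — the one source consistent with every daughter is *p.
Position 3: Hamiri has h, Zomolu has s, Ordora has g. Taking the neighbouring segments as reconstructed: Hamiri h could go back to *k or *g or *h; Zomolu s could go back to *t or *k or *s; Ordora g could go back to *k or *g — the one source consistent with every daughter is *k.
Continuing position by position gives *dukipar; check it forward:
Hamiri: start from *dukipar.
  rule 1 (vowel merger): dukipar → dukepar
  rule 2: no change — dukepar
  rule 3: no change — dukepar
  rule 4 (intervocalic lenition): dukepar → duhefar
  ⇒ Hamiri duhefar
Zomolu: *dukipar
  dukipar → dusipar   [palatalisation]
  dusipar (rule 2 does not apply)
  dusipar → dusifar   [intervocalic lenition]
  giving Zomolu dusifar.
Ordora: *dukipar > dugibar > dogibar  (by intervocalic voicing, vowel merger)
*dukipar is the unique common source.

*dukipar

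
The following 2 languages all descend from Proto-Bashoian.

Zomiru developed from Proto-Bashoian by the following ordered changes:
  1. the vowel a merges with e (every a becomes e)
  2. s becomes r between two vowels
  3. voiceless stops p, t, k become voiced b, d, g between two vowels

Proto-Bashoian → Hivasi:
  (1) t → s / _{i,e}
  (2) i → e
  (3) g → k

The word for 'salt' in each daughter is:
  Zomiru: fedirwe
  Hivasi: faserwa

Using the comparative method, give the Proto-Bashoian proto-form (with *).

*fatirwa

Position 4: Zomiru has i, Hivasi has e. Zomiru preserves i here (none of its changes turn any other segment into i), so the proto-segment is *i.
Position 3: Zomiru has d, Hivasi has s. Taking the neighbouring segments as reconstructed: Zomiru d could go back to *t or *d; Hivasi s could go back to *t or *s — the one source consistent with every daughter is *t.
Position 7: Zomiru has e, Hivasi has a. Hivasi preserves a here (none of its changes turn any other segment into a), so the proto-segment is *a.
This points to *fatirwa. Verify forward in each daughter:
Zomiru: *fatirwa
  fatirwa → fetirwe   [vowel merger]
  fetirwe (rule 2 does not apply)
  fetirwe → fedirwe   [intervocalic voicing]
  giving Zomiru fedirwe.
Hivasi: start from *fatirwa.
  rule 1 (palatalisation): fatirwa → fasirwa
  rule 2 (vowel merger): fasirwa → faserwa
  rule 3: no change — faserwa
  ⇒ Hivasi faserwa
*fatirwa is the unique common source.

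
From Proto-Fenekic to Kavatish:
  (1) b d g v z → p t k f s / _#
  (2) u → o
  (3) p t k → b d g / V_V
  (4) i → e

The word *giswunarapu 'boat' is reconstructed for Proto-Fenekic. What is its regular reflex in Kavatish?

geswonarabo

Kavatish: start from *giswunarapu.
  rule 1: no change — giswunarapu
  rule 2 (vowel merger): giswunarapu → giswonarapo
  rule 3 (intervocalic voicing): giswonarapo → giswonarabo
  rule 4 (vowel merger): giswonarabo → geswonarabo
  ⇒ Kavatish geswonarabo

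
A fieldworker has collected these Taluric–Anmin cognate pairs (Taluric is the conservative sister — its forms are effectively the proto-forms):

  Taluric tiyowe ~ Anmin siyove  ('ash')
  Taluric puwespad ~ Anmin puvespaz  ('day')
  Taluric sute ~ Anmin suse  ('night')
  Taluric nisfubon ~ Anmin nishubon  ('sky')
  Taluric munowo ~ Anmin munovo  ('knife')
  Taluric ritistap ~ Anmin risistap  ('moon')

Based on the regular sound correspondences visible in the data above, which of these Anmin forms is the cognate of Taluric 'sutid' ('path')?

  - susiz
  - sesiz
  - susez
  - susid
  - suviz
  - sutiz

ritistap ~ risistap — Taluric t corresponds to Anmin s between vowels (before a front vowel).
puwespad ~ puvespaz — Taluric d corresponds to Anmin z word-finally.
Applying these to Taluric 'sutid':
  sutid → susid   (t→s between vowels (before a front vowel))
  susid → susiz   (d→z word-finally)
So the Anmin cognate is 'susiz'.

susiz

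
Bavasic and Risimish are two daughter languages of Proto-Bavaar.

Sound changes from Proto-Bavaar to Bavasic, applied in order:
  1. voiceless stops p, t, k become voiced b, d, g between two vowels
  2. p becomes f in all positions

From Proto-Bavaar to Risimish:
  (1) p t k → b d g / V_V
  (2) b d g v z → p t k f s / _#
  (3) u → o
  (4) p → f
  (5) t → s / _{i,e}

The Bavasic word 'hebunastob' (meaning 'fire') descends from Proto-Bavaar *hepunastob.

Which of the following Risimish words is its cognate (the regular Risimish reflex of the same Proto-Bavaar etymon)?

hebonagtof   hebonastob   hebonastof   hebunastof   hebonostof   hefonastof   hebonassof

hebonastof

Risimish: start from *hepunastob.
  rule 1 (intervocalic voicing): hepunastob → hebunastob
  rule 2 (final devoicing): hebunastob → hebunastop
  rule 3 (vowel merger): hebunastop → hebonastop
  rule 4 (unconditioned shift): hebonastop → hebonastof
  rule 5: no change — hebonastof
  ⇒ Risimish hebonastof
The other candidates each miss or misapply at least one Risimish change.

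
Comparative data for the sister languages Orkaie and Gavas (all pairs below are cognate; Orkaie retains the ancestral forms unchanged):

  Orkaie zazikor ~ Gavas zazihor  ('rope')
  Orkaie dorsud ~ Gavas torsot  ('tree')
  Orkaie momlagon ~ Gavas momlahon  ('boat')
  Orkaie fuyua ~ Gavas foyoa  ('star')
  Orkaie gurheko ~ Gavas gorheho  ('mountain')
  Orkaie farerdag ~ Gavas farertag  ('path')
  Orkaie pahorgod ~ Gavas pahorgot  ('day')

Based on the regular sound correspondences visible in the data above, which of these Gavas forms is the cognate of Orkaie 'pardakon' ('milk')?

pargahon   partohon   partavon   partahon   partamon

partahon

farerdag ~ farertag — Orkaie d corresponds to Gavas t after a consonant, before a back vowel.
zazikor ~ zazihor, gurheko ~ gorheho — Orkaie k corresponds to Gavas h between vowels (before a back vowel).
Applying these to Orkaie 'pardakon':
  pardakon → partakon   (d→t after a consonant, before a back vowel)
  partakon → partahon   (k→h between vowels (before a back vowel))
So the Gavas cognate is 'partahon'.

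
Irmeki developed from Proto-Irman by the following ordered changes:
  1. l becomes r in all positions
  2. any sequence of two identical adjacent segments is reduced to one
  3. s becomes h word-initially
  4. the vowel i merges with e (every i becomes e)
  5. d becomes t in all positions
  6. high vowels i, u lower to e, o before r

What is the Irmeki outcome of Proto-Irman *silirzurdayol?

Irmeki: *silirzurdayol > sirirzurdayor > hirirzurdayor > hererzurdayor > hererzurtayor > hererzortayor  (by unconditioned shift, debuccalisation, vowel merger, unconditioned shift, pre-rhotic lowering)

hererzortayor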